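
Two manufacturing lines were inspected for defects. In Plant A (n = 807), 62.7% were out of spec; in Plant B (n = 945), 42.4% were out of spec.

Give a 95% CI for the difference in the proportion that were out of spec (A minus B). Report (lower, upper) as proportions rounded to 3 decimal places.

Each SE is √(p̂(1−p̂)/n): √(0.6270·0.3730/807) = 0.01702 and √(0.4240·0.5760/945) = 0.01608.
SE(p̂₁ − p̂₂) = √(SE₁² + SE₂²) = √(0.0002896804 + 0.0002585664) = 0.02341, since the two samples are independent.
At 95% confidence z* = 1.960; margin = 1.960 × 0.02341 = 0.04588.
The difference is 0.6270 − 0.4240 = 0.2030, so the interval is 0.2030 ± 0.04588 = (0.157, 0.249).

(0.157, 0.249)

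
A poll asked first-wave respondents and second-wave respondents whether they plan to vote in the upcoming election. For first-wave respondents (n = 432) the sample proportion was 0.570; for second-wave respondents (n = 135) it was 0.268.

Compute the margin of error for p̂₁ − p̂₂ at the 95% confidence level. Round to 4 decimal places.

0.0881

SE₁ = √(p̂₁(1−p̂₁)/n₁) = √(0.5700·0.4300/432) = 0.02382; SE₂ = √(0.2680·0.7320/135) = 0.03812.
Independent samples: SE of the difference = √(SE₁² + SE₂²) = √(0.0005673924 + 0.0014531344) = 0.04495.
z* for 95% confidence is 1.960, so the margin of error is 1.960 × 0.04495 = 0.08810.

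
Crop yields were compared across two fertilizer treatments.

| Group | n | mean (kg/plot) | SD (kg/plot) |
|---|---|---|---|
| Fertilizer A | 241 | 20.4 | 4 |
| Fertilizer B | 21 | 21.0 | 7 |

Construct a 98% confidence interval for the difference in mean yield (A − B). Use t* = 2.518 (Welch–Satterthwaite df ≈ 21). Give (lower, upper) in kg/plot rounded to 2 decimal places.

Standard errors of each mean: 4/√241 = 0.2577 and 7/√21 = 1.5275.
SE(x̄₁ − x̄₂) = √(0.2577² + 1.5275²) = 1.5491 for independent samples with unequal variances.
With t* = 2.518, the margin is 2.518 × 1.5491 = 3.9006.
x̄₁ − x̄₂ = 20.4 − 21.0 = -0.6000; the interval is -0.6000 ± 3.9006 = (-4.50, 3.30).

(-4.50, 3.30)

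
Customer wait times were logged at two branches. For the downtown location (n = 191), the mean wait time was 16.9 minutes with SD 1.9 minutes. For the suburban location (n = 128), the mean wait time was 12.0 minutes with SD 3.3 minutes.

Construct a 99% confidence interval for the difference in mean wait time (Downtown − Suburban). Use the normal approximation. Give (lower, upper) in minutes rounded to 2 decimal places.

(4.07, 5.73)

Standard errors of each mean: 1.9/√191 = 0.1375 and 3.3/√128 = 0.2917.
SE(x̄₁ − x̄₂) = √(0.1375² + 0.2917²) = 0.3225 for independent samples with unequal variances.
With z* = 2.576, the margin is 2.576 × 0.3225 = 0.8308.
x̄₁ − x̄₂ = 16.9 − 12.0 = 4.9000; the interval is 4.9000 ± 0.8308 = (4.07, 5.73).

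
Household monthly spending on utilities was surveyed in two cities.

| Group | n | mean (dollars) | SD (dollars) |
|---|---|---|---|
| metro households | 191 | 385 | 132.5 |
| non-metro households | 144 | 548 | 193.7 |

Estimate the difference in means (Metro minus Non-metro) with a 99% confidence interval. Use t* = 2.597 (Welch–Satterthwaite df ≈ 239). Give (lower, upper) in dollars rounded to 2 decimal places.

(-211.76, -114.24)

SE₁ = s₁/√n₁ = 132.5/√191 = 9.5874; SE₂ = 193.7/√144 = 16.1417.
Independent samples, unequal variances: SE_diff = √(SE₁² + SE₂²) = √(91.91823876 + 260.55447889) = 18.7743.
t* = 2.597, so margin of error = 2.597 × 18.7743 = 48.7569.
Difference in means = 385 − 548 = -163.0000.
-163.0000 ± 48.7569 → (-211.76, -114.24).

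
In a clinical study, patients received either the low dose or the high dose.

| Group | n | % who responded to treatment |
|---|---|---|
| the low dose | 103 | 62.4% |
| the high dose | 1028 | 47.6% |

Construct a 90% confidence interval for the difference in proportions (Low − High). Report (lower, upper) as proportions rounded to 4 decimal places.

The two standard errors are √(0.6240×0.3760/103) = 0.04773 and √(0.4760×0.5240/1028) = 0.01558.
Because the samples are independent, SE_diff = √(0.04773² + 0.01558²) = 0.05021.
Using z* = 1.645 for 90%, ME = 1.645 × 0.05021 = 0.08260.
p̂₁ − p̂₂ = 0.1480; interval 0.1480 ± 0.08260 gives (0.0654, 0.2306).

(0.0654, 0.2306)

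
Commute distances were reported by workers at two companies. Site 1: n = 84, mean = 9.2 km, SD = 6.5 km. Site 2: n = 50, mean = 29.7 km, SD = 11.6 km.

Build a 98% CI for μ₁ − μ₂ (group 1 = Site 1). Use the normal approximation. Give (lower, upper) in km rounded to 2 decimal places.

(-24.66, -16.34)

Per-group SEs: s₁/√n₁ = 6.5/√84 = 0.7092, s₂/√n₂ = 11.6/√50 = 1.6405.
Unpooled SE of the difference: √(0.50296464 + 2.69124025) = 1.7872.
Margin of error = z* · SE = 2.326 × 1.7872 = 4.1570.
x̄₁ − x̄₂ = 9.2 − 29.7 = -20.5000.
CI: -20.5000 ± 4.1570 = (-24.66, -16.34).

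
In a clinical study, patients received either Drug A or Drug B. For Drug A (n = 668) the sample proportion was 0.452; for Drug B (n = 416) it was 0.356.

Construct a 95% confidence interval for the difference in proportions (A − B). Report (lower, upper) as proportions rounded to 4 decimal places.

The two standard errors are √(0.4520×0.5480/668) = 0.01926 and √(0.3560×0.6440/416) = 0.02348.
Because the samples are independent, SE_diff = √(0.01926² + 0.02348²) = 0.03037.
Using z* = 1.960 for 95%, ME = 1.960 × 0.03037 = 0.05953.
p̂₁ − p̂₂ = 0.0960; interval 0.0960 ± 0.05953 gives (0.0365, 0.1555).

(0.0365, 0.1555)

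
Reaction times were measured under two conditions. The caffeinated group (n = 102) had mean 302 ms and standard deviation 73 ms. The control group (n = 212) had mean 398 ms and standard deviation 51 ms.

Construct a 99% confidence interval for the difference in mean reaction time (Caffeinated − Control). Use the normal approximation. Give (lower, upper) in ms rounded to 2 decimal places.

Per-group SEs: s₁/√n₁ = 73/√102 = 7.2281, s₂/√n₂ = 51/√212 = 3.5027.
Unpooled SE of the difference: √(52.24542961 + 12.26890729) = 8.0321.
Margin of error = z* · SE = 2.576 × 8.0321 = 20.6907.
x̄₁ − x̄₂ = 302 − 398 = -96.0000.
CI: -96.0000 ± 20.6907 = (-116.69, -75.31).

(-116.69, -75.31)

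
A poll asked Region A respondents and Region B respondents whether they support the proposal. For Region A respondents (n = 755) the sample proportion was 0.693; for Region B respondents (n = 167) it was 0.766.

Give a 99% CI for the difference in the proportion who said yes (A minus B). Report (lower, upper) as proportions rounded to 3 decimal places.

(-0.168, 0.022)

Each SE is √(p̂(1−p̂)/n): √(0.6930·0.3070/755) = 0.01679 and √(0.7660·0.2340/167) = 0.03276.
SE(p̂₁ − p̂₂) = √(SE₁² + SE₂²) = √(0.0002819041 + 0.0010732176) = 0.03681, since the two samples are independent.
At 99% confidence z* = 2.576; margin = 2.576 × 0.03681 = 0.09482.
The difference is 0.6930 − 0.7660 = -0.0730, so the interval is -0.0730 ± 0.09482 = (-0.168, 0.022).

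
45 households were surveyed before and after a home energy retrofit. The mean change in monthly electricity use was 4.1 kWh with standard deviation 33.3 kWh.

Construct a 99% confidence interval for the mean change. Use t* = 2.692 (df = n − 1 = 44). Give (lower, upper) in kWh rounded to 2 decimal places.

(-9.26, 17.46)

Paired design: SE = s_d/√n = 33.3/√45 = 4.9641.
t* = 2.692; margin of error = 2.692 × 4.9641 = 13.3634.
4.1 ± 13.3634 → (-9.26, 17.46).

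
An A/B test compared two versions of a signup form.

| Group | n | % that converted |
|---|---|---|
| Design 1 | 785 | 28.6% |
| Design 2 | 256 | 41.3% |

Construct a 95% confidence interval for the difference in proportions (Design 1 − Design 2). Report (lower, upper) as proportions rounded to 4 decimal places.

(-0.1951, -0.0589)

Each SE is √(p̂(1−p̂)/n): √(0.2860·0.7140/785) = 0.01613 and √(0.4130·0.5870/256) = 0.03077.
SE(p̂₁ − p̂₂) = √(SE₁² + SE₂²) = √(0.0002601769 + 0.0009467929) = 0.03474, since the two samples are independent.
At 95% confidence z* = 1.960; margin = 1.960 × 0.03474 = 0.06809.
The difference is 0.2860 − 0.4130 = -0.1270, so the interval is -0.1270 ± 0.06809 = (-0.1951, -0.0589).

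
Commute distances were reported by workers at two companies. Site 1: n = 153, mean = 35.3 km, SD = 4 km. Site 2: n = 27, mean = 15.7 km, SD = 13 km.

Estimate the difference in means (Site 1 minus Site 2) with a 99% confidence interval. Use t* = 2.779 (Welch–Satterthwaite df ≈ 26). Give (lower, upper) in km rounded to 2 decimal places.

(12.59, 26.61)

Standard errors of each mean: 4/√153 = 0.3234 and 13/√27 = 2.5019.
SE(x̄₁ − x̄₂) = √(0.3234² + 2.5019²) = 2.5227 for independent samples with unequal variances.
With t* = 2.779, the margin is 2.779 × 2.5227 = 7.0106.
x̄₁ − x̄₂ = 35.3 − 15.7 = 19.6000; the interval is 19.6000 ± 7.0106 = (12.59, 26.61).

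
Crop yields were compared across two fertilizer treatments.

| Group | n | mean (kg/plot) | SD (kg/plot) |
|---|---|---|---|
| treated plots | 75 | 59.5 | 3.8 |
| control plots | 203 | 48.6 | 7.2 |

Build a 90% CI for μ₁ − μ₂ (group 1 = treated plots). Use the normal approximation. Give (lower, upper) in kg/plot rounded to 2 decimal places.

(9.80, 12.00)

SE₁ = s₁/√n₁ = 3.8/√75 = 0.4388; SE₂ = 7.2/√203 = 0.5053.
Independent samples, unequal variances: SE_diff = √(SE₁² + SE₂²) = √(0.19254544 + 0.25532809) = 0.6692.
z* = 1.645, so margin of error = 1.645 × 0.6692 = 1.1008.
Difference in means = 59.5 − 48.6 = 10.9000.
10.9000 ± 1.1008 → (9.80, 12.00).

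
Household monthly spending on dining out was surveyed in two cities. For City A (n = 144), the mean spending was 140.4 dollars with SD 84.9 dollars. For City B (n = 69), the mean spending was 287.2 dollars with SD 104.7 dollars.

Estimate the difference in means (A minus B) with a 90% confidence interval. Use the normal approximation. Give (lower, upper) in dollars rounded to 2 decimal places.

SE₁ = s₁/√n₁ = 84.9/√144 = 7.0750; SE₂ = 104.7/√69 = 12.6044.
Independent samples, unequal variances: SE_diff = √(SE₁² + SE₂²) = √(50.055625 + 158.87089936) = 14.4543.
z* = 1.645, so margin of error = 1.645 × 14.4543 = 23.7773.
Difference in means = 140.4 − 287.2 = -146.8000.
-146.8000 ± 23.7773 → (-170.58, -123.02).

(-170.58, -123.02)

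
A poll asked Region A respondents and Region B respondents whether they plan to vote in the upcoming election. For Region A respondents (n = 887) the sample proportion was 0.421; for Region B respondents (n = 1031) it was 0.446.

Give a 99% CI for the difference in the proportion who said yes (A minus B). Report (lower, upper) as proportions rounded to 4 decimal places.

(-0.0834, 0.0334)

Each SE is √(p̂(1−p̂)/n): √(0.4210·0.5790/887) = 0.01658 and √(0.4460·0.5540/1031) = 0.01548.
SE(p̂₁ − p̂₂) = √(SE₁² + SE₂²) = √(0.0002748964 + 0.0002396304) = 0.02268, since the two samples are independent.
At 99% confidence z* = 2.576; margin = 2.576 × 0.02268 = 0.05842.
The difference is 0.4210 − 0.4460 = -0.0250, so the interval is -0.0250 ± 0.05842 = (-0.0834, 0.0334).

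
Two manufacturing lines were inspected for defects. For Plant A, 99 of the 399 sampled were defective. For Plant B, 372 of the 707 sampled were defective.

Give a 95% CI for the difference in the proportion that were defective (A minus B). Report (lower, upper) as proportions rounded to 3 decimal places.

Sample proportions: 99/399 = 0.2481, 372/707 = 0.5262.
Each SE is √(p̂(1−p̂)/n): √(0.2481·0.7519/399) = 0.02162 and √(0.5262·0.4738/707) = 0.01878.
SE(p̂₁ − p̂₂) = √(SE₁² + SE₂²) = √(0.0004674244 + 0.0003526884) = 0.02864, since the two samples are independent.
At 95% confidence z* = 1.960; margin = 1.960 × 0.02864 = 0.05613.
The difference is 0.2481 − 0.5262 = -0.2781, so the interval is -0.2781 ± 0.05613 = (-0.334, -0.222).

(-0.334, -0.222)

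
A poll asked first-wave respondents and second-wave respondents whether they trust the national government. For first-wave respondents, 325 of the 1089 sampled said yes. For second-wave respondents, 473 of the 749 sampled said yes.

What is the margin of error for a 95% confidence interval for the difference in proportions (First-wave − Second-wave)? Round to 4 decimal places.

0.0440

p̂₁ = 325/1089 = 0.2984 and p̂₂ = 473/749 = 0.6315.
SE₁ = √(p̂₁(1−p̂₁)/n₁) = √(0.2984·0.7016/1089) = 0.01387; SE₂ = √(0.6315·0.3685/749) = 0.01763.
Independent samples: SE of the difference = √(SE₁² + SE₂²) = √(0.0001923769 + 0.0003108169) = 0.02243.
z* for 95% confidence is 1.960, so the margin of error is 1.960 × 0.02243 = 0.04396.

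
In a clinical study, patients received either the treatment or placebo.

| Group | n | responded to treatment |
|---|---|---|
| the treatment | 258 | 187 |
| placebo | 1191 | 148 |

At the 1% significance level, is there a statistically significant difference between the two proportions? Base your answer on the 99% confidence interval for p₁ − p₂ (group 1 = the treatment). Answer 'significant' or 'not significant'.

significant

p̂₁ = 187/258 = 0.7248 and p̂₂ = 148/1191 = 0.1243.
SE₁ = √(p̂₁(1−p̂₁)/n₁) = √(0.7248·0.2752/258) = 0.02781; SE₂ = √(0.1243·0.8757/1191) = 0.00956.
Independent samples: SE of the difference = √(SE₁² + SE₂²) = √(0.0007733961 + 0.0000913936) = 0.02941.
z* for 99% confidence is 2.576, so the margin of error is 2.576 × 0.02941 = 0.07576.
Point estimate p̂₁ − p̂₂ = 0.7248 − 0.1243 = 0.6005.
0.6005 ± 0.07576 → (0.52474, 0.67626).
The interval (0.52474, 0.67626) does not contain 0, so the difference is significant.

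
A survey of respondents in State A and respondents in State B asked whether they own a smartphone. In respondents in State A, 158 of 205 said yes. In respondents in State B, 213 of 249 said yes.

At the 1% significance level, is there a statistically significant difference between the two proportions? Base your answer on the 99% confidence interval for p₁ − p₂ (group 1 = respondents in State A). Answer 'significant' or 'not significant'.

p̂₁ = 158/205 = 0.7707 and p̂₂ = 213/249 = 0.8554.
SE₁ = √(p̂₁(1−p̂₁)/n₁) = √(0.7707·0.2293/205) = 0.02936; SE₂ = √(0.8554·0.1446/249) = 0.02229.
Independent samples: SE of the difference = √(SE₁² + SE₂²) = √(0.0008620096 + 0.0004968441) = 0.03686.
z* for 99% confidence is 2.576, so the margin of error is 2.576 × 0.03686 = 0.09495.
Point estimate p̂₁ − p̂₂ = 0.7707 − 0.8554 = -0.0847.
-0.0847 ± 0.09495 → (-0.17965, 0.01025).
The interval (-0.17965, 0.01025) contains 0, so the difference is not significant.

not significant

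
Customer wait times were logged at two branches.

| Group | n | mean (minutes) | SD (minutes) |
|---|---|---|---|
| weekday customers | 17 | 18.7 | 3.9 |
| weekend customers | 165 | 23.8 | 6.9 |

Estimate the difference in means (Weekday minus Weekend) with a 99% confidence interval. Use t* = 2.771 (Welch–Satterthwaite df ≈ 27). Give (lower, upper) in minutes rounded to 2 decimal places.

Standard errors of each mean: 3.9/√17 = 0.9459 and 6.9/√165 = 0.5372.
SE(x̄₁ − x̄₂) = √(0.9459² + 0.5372²) = 1.0878 for independent samples with unequal variances.
With t* = 2.771, the margin is 2.771 × 1.0878 = 3.0143.
x̄₁ − x̄₂ = 18.7 − 23.8 = -5.1000; the interval is -5.1000 ± 3.0143 = (-8.11, -2.09).

(-8.11, -2.09)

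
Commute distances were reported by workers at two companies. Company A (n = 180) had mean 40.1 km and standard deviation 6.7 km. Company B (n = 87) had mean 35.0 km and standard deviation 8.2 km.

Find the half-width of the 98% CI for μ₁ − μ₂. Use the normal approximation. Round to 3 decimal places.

Standard errors of each mean: 6.7/√180 = 0.4994 and 8.2/√87 = 0.8791.
SE(x̄₁ − x̄₂) = √(0.4994² + 0.8791²) = 1.0110 for independent samples with unequal variances.
With z* = 2.326, the margin is 2.326 × 1.0110 = 2.3516.

2.352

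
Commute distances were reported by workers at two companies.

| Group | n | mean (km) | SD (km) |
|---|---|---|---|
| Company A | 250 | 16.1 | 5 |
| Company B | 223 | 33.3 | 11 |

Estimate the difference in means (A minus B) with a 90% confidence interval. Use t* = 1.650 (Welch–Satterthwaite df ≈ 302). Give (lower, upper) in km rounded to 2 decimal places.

(-18.52, -15.88)

Standard errors of each mean: 5/√250 = 0.3162 and 11/√223 = 0.7366.
SE(x̄₁ − x̄₂) = √(0.3162² + 0.7366²) = 0.8016 for independent samples with unequal variances.
With t* = 1.650, the margin is 1.650 × 0.8016 = 1.3226.
x̄₁ − x̄₂ = 16.1 − 33.3 = -17.2000; the interval is -17.2000 ± 1.3226 = (-18.52, -15.88).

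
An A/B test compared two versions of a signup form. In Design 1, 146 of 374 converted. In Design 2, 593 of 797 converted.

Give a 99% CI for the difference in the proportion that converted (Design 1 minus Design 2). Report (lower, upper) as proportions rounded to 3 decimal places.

p̂₁ = 146/374 = 0.3904 and p̂₂ = 593/797 = 0.7440.
SE₁ = √(p̂₁(1−p̂₁)/n₁) = √(0.3904·0.6096/374) = 0.02523; SE₂ = √(0.7440·0.2560/797) = 0.01546.
Independent samples: SE of the difference = √(SE₁² + SE₂²) = √(0.0006365529 + 0.0002390116) = 0.02959.
z* for 99% confidence is 2.576, so the margin of error is 2.576 × 0.02959 = 0.07622.
Point estimate p̂₁ − p̂₂ = 0.3904 − 0.7440 = -0.3536.
-0.3536 ± 0.07622 → (-0.430, -0.277).

(-0.430, -0.277)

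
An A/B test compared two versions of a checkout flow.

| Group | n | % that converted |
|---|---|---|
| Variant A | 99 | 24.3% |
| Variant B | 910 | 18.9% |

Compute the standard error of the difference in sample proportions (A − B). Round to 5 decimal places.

SE₁ = √(p̂₁(1−p̂₁)/n₁) = √(0.2430·0.7570/99) = 0.04311; SE₂ = √(0.1890·0.8110/910) = 0.01298.
Independent samples: SE of the difference = √(SE₁² + SE₂²) = √(0.0018584721 + 0.0001684804) = 0.04502.

0.04502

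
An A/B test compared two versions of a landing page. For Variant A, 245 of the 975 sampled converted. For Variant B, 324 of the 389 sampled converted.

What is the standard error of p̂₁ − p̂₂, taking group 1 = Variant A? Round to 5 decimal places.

p̂₁ = 245/975 = 0.2513 and p̂₂ = 324/389 = 0.8329.
SE₁ = √(p̂₁(1−p̂₁)/n₁) = √(0.2513·0.7487/975) = 0.01389; SE₂ = √(0.8329·0.1671/389) = 0.01892.
Independent samples: SE of the difference = √(SE₁² + SE₂²) = √(0.0001929321 + 0.0003579664) = 0.02347.

0.02347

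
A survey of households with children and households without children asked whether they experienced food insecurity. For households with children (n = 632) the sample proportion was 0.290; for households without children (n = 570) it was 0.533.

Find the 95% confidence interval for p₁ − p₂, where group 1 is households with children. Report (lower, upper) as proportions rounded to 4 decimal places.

(-0.2971, -0.1889)

SE₁ = √(p̂₁(1−p̂₁)/n₁) = √(0.2900·0.7100/632) = 0.01805; SE₂ = √(0.5330·0.4670/570) = 0.02090.
Independent samples: SE of the difference = √(SE₁² + SE₂²) = √(0.0003258025 + 0.00043681) = 0.02762.
z* for 95% confidence is 1.960, so the margin of error is 1.960 × 0.02762 = 0.05414.
Point estimate p̂₁ − p̂₂ = 0.2900 − 0.5330 = -0.2430.
-0.2430 ± 0.05414 → (-0.2971, -0.1889).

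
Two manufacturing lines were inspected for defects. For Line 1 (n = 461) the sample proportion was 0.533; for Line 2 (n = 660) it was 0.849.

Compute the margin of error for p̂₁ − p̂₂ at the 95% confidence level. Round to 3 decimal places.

SE₁ = √(p̂₁(1−p̂₁)/n₁) = √(0.5330·0.4670/461) = 0.02324; SE₂ = √(0.8490·0.1510/660) = 0.01394.
Independent samples: SE of the difference = √(SE₁² + SE₂²) = √(0.0005400976 + 0.0001943236) = 0.02710.
z* for 95% confidence is 1.960, so the margin of error is 1.960 × 0.02710 = 0.05312.

0.053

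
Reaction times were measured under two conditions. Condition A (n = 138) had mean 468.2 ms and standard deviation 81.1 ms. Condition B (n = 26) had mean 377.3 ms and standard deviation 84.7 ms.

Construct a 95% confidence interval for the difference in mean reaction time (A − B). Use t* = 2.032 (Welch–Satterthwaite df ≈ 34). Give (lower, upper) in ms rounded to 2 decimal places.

(54.35, 127.45)

SE₁ = s₁/√n₁ = 81.1/√138 = 6.9037; SE₂ = 84.7/√26 = 16.6110.
Independent samples, unequal variances: SE_diff = √(SE₁² + SE₂²) = √(47.66107369 + 275.925321) = 17.9885.
t* = 2.032, so margin of error = 2.032 × 17.9885 = 36.5526.
Difference in means = 468.2 − 377.3 = 90.9000.
90.9000 ± 36.5526 → (54.35, 127.45).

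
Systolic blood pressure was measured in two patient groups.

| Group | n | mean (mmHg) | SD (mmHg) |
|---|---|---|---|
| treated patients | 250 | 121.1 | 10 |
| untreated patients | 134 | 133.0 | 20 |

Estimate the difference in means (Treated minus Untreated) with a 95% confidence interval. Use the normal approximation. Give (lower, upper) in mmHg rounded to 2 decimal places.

(-15.51, -8.29)

Standard errors of each mean: 10/√250 = 0.6325 and 20/√134 = 1.7277.
SE(x̄₁ − x̄₂) = √(0.6325² + 1.7277²) = 1.8398 for independent samples with unequal variances.
With z* = 1.960, the margin is 1.960 × 1.8398 = 3.6060.
x̄₁ − x̄₂ = 121.1 − 133.0 = -11.9000; the interval is -11.9000 ± 3.6060 = (-15.51, -8.29).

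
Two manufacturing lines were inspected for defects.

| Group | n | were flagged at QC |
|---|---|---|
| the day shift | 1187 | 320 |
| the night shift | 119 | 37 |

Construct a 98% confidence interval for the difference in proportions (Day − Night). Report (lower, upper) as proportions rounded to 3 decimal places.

First, p̂₁ = 320/1187 = 0.2696; p̂₂ = 37/119 = 0.3109.
The two standard errors are √(0.2696×0.7304/1187) = 0.01288 and √(0.3109×0.6891/119) = 0.04243.
Because the samples are independent, SE_diff = √(0.01288² + 0.04243²) = 0.04434.
Using z* = 2.326 for 98%, ME = 2.326 × 0.04434 = 0.10313.
p̂₁ − p̂₂ = -0.0413; interval -0.0413 ± 0.10313 gives (-0.144, 0.062).

(-0.144, 0.062)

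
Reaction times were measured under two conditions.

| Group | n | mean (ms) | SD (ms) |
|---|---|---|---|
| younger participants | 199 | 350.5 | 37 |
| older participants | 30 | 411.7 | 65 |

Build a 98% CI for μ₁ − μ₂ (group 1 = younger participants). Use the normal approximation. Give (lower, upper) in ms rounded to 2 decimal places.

Per-group SEs: s₁/√n₁ = 37/√199 = 2.6229, s₂/√n₂ = 65/√30 = 11.8673.
Unpooled SE of the difference: √(6.87960441 + 140.83280929) = 12.1537.
Margin of error = z* · SE = 2.326 × 12.1537 = 28.2695.
x̄₁ − x̄₂ = 350.5 − 411.7 = -61.2000.
CI: -61.2000 ± 28.2695 = (-89.47, -32.93).

(-89.47, -32.93)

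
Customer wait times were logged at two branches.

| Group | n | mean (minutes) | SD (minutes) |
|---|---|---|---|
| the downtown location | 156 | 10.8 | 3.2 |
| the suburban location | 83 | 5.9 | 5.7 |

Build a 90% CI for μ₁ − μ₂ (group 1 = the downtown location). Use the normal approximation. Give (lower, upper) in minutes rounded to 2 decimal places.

(3.79, 6.01)

SE₁ = s₁/√n₁ = 3.2/√156 = 0.2562; SE₂ = 5.7/√83 = 0.6257.
Independent samples, unequal variances: SE_diff = √(SE₁² + SE₂²) = √(0.06563844 + 0.39150049) = 0.6761.
z* = 1.645, so margin of error = 1.645 × 0.6761 = 1.1122.
Difference in means = 10.8 − 5.9 = 4.9000.
4.9000 ± 1.1122 → (3.79, 6.01).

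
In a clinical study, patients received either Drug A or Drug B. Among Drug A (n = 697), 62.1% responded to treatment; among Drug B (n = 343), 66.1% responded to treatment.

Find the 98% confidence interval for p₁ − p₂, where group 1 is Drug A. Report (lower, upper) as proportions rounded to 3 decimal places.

(-0.113, 0.033)

SE₁ = √(p̂₁(1−p̂₁)/n₁) = √(0.6210·0.3790/697) = 0.01838; SE₂ = √(0.6610·0.3390/343) = 0.02556.
Independent samples: SE of the difference = √(SE₁² + SE₂²) = √(0.0003378244 + 0.0006533136) = 0.03148.
z* for 98% confidence is 2.326, so the margin of error is 2.326 × 0.03148 = 0.07322.
Point estimate p̂₁ − p̂₂ = 0.6210 − 0.6610 = -0.0400.
-0.0400 ± 0.07322 → (-0.113, 0.033).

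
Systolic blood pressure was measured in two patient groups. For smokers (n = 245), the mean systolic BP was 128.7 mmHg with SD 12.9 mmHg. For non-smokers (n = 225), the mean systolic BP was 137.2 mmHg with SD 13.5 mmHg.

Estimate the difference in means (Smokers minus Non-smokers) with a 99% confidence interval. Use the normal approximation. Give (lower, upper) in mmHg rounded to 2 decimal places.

SE₁ = s₁/√n₁ = 12.9/√245 = 0.8242; SE₂ = 13.5/√225 = 0.9000.
Independent samples, unequal variances: SE_diff = √(SE₁² + SE₂²) = √(0.67930564 + 0.81) = 1.2204.
z* = 2.576, so margin of error = 2.576 × 1.2204 = 3.1438.
Difference in means = 128.7 − 137.2 = -8.5000.
-8.5000 ± 3.1438 → (-11.64, -5.36).

(-11.64, -5.36)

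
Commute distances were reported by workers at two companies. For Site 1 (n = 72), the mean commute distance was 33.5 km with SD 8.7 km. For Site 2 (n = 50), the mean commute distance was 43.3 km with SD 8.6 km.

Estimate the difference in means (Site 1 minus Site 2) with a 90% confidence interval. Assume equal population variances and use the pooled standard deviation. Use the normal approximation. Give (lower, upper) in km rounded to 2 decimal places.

s_p = √[((n₁−1)s₁² + (n₂−1)s₂²)/(n₁+n₂−2)] = √[(71·8.7² + 49·8.6²)/120] = 8.6593.
SE = 8.6593·√(1/72 + 1/50) = 1.5941.
With z* = 1.645, margin = 1.645 × 1.5941 = 2.6223.
x̄₁ − x̄₂ = 33.5 − 43.3 = -9.8000; interval -9.8000 ± 2.6223 = (-12.42, -7.18).

(-12.42, -7.18)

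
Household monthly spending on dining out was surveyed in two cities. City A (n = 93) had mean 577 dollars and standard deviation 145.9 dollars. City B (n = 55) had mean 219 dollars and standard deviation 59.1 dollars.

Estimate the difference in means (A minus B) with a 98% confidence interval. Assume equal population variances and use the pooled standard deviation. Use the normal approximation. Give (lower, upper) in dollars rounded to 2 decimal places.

(310.02, 405.98)

Pooled variance s_p² = [92·145.9² + 54·59.1²] / (93+55−2) = 14705.4675, so s_p = 121.2661.
SE_diff = s_p·√(1/n₁ + 1/n₂) = 121.2661·√(1/93 + 1/55) = 20.6275.
z* = 2.326; margin = 2.326 × 20.6275 = 47.9796.
Difference = 577 − 219 = 358.0000.
358.0000 ± 47.9796 → (310.02, 405.98).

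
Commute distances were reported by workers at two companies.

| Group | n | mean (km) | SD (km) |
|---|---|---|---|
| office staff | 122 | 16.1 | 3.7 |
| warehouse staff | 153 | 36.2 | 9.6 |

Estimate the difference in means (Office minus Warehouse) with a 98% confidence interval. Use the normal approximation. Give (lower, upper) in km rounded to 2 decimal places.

(-22.07, -18.13)

SE₁ = s₁/√n₁ = 3.7/√122 = 0.3350; SE₂ = 9.6/√153 = 0.7761.
Independent samples, unequal variances: SE_diff = √(SE₁² + SE₂²) = √(0.112225 + 0.60233121) = 0.8453.
z* = 2.326, so margin of error = 2.326 × 0.8453 = 1.9662.
Difference in means = 16.1 − 36.2 = -20.1000.
-20.1000 ± 1.9662 → (-22.07, -18.13).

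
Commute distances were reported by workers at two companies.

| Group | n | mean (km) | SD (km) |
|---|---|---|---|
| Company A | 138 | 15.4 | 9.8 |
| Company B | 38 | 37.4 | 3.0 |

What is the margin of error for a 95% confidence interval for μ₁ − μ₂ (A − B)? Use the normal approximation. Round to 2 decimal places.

Per-group SEs: s₁/√n₁ = 9.8/√138 = 0.8342, s₂/√n₂ = 3.0/√38 = 0.4867.
Unpooled SE of the difference: √(0.69588964 + 0.23687689) = 0.9658.
Margin of error = z* · SE = 1.960 × 0.9658 = 1.8930.

1.89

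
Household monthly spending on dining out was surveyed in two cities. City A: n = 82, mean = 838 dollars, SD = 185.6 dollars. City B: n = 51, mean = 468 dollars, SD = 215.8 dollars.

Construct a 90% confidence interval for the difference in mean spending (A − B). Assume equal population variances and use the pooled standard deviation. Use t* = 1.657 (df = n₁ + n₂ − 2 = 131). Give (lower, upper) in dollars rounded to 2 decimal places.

s_p = √[((n₁−1)s₁² + (n₂−1)s₂²)/(n₁+n₂−2)] = √[(81·185.6² + 50·215.8²)/131] = 197.6719.
SE = 197.6719·√(1/82 + 1/51) = 35.2516.
With t* = 1.657, margin = 1.657 × 35.2516 = 58.4119.
x̄₁ − x̄₂ = 838 − 468 = 370.0000; interval 370.0000 ± 58.4119 = (311.59, 428.41).

(311.59, 428.41)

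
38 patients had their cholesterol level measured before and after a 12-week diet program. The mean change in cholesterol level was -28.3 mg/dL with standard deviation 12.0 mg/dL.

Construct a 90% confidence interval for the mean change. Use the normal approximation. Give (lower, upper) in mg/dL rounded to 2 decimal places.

Paired design: SE = s_d/√n = 12.0/√38 = 1.9467.
z* = 1.645; margin of error = 1.645 × 1.9467 = 3.2023.
-28.3 ± 3.2023 → (-31.50, -25.10).

(-31.50, -25.10)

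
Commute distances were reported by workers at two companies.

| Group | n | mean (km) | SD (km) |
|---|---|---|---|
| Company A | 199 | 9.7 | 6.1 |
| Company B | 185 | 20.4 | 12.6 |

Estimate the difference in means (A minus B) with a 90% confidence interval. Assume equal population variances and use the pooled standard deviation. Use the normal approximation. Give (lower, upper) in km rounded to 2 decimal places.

(-12.34, -9.06)

s_p = √[((n₁−1)s₁² + (n₂−1)s₂²)/(n₁+n₂−2)] = √[(198·6.1² + 184·12.6²)/382] = 9.7856.
SE = 9.7856·√(1/199 + 1/185) = 0.9994.
With z* = 1.645, margin = 1.645 × 0.9994 = 1.6440.
x̄₁ − x̄₂ = 9.7 − 20.4 = -10.7000; interval -10.7000 ± 1.6440 = (-12.34, -9.06).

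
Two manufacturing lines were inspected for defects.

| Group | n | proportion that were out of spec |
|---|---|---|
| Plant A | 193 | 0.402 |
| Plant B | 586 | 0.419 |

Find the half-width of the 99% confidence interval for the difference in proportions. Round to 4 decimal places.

0.1050

The two standard errors are √(0.4020×0.5980/193) = 0.03529 and √(0.4190×0.5810/586) = 0.02038.
Because the samples are independent, SE_diff = √(0.03529² + 0.02038²) = 0.04075.
Using z* = 2.576 for 99%, ME = 2.576 × 0.04075 = 0.10497.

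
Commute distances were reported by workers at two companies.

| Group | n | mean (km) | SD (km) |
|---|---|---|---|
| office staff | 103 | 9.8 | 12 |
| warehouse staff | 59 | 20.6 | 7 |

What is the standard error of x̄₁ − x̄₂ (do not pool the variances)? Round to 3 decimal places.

1.493

SE₁ = s₁/√n₁ = 12/√103 = 1.1824; SE₂ = 7/√59 = 0.9113.
Independent samples, unequal variances: SE_diff = √(SE₁² + SE₂²) = √(1.39806976 + 0.83046769) = 1.4928.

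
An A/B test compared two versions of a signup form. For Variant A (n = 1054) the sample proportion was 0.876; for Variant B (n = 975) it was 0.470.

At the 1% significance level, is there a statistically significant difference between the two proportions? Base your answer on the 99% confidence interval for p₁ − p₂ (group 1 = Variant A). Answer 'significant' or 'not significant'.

significant

The two standard errors are √(0.8760×0.1240/1054) = 0.01015 and √(0.4700×0.5300/975) = 0.01598.
Because the samples are independent, SE_diff = √(0.01015² + 0.01598²) = 0.01893.
Using z* = 2.576 for 99%, ME = 2.576 × 0.01893 = 0.04876.
p̂₁ − p̂₂ = 0.4060; interval 0.4060 ± 0.04876 gives (0.35724, 0.45476).
The interval (0.35724, 0.45476) does not contain 0, so the difference is significant.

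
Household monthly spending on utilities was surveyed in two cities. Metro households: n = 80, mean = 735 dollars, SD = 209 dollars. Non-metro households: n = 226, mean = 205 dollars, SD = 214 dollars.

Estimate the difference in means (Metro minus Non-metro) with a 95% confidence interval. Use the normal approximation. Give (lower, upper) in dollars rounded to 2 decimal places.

SE₁ = s₁/√n₁ = 209/√80 = 23.3669; SE₂ = 214/√226 = 14.2351.
Independent samples, unequal variances: SE_diff = √(SE₁² + SE₂²) = √(546.01201561 + 202.63807201) = 27.3615.
z* = 1.960, so margin of error = 1.960 × 27.3615 = 53.6285.
Difference in means = 735 − 205 = 530.0000.
530.0000 ± 53.6285 → (476.37, 583.63).

(476.37, 583.63)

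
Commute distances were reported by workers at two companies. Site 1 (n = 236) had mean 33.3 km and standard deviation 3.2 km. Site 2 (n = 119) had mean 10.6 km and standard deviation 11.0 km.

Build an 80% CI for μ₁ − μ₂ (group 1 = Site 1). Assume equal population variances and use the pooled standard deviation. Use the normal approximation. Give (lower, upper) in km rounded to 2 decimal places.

(21.71, 23.69)

Pooled variance s_p² = [235·3.2² + 118·11.0²] / (236+119−2) = 47.2646, so s_p = 6.8749.
SE_diff = s_p·√(1/n₁ + 1/n₂) = 6.8749·√(1/236 + 1/119) = 0.7729.
z* = 1.282; margin = 1.282 × 0.7729 = 0.9909.
Difference = 33.3 − 10.6 = 22.7000.
22.7000 ± 0.9909 → (21.71, 23.69).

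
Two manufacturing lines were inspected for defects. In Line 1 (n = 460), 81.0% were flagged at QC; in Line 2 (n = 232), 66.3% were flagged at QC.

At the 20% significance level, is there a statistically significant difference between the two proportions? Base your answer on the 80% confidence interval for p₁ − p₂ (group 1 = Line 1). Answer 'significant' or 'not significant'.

significant

The two standard errors are √(0.8100×0.1900/460) = 0.01829 and √(0.6630×0.3370/232) = 0.03103.
Because the samples are independent, SE_diff = √(0.01829² + 0.03103²) = 0.03602.
Using z* = 1.282 for 80%, ME = 1.282 × 0.03602 = 0.04618.
p̂₁ − p̂₂ = 0.1470; interval 0.1470 ± 0.04618 gives (0.10082, 0.19318).
The interval (0.10082, 0.19318) does not contain 0, so the difference is significant.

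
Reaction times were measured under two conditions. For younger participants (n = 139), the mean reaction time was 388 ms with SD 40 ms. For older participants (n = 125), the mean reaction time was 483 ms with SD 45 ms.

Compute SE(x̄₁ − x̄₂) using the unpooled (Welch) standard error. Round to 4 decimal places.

5.2641

Per-group SEs: s₁/√n₁ = 40/√139 = 3.3928, s₂/√n₂ = 45/√125 = 4.0249.
Unpooled SE of the difference: √(11.51109184 + 16.19982001) = 5.2641.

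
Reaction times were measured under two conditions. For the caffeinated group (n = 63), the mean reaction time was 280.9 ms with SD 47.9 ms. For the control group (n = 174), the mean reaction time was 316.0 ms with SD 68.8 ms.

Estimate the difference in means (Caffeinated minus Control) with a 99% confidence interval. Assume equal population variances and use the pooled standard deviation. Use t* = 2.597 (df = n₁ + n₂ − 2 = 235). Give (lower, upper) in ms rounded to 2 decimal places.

(-59.52, -10.68)

Pooled variance s_p² = [62·47.9² + 173·68.8²] / (63+174−2) = 4089.9512, so s_p = 63.9527.
SE_diff = s_p·√(1/n₁ + 1/n₂) = 63.9527·√(1/63 + 1/174) = 9.4035.
t* = 2.597; margin = 2.597 × 9.4035 = 24.4209.
Difference = 280.9 − 316.0 = -35.1000.
-35.1000 ± 24.4209 → (-59.52, -10.68).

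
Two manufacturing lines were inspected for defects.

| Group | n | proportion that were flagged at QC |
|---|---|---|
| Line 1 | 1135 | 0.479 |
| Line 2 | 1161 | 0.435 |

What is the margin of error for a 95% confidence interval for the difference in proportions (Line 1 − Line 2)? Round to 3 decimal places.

0.041

Each SE is √(p̂(1−p̂)/n): √(0.4790·0.5210/1135) = 0.01483 and √(0.4350·0.5650/1161) = 0.01455.
SE(p̂₁ − p̂₂) = √(SE₁² + SE₂²) = √(0.0002199289 + 0.0002117025) = 0.02078, since the two samples are independent.
At 95% confidence z* = 1.960; margin = 1.960 × 0.02078 = 0.04073.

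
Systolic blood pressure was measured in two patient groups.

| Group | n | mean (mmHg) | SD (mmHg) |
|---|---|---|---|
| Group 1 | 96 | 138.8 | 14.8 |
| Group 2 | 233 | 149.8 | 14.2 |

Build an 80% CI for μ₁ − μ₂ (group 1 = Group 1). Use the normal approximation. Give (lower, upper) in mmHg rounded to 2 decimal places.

(-13.27, -8.73)

Per-group SEs: s₁/√n₁ = 14.8/√96 = 1.5105, s₂/√n₂ = 14.2/√233 = 0.9303.
Unpooled SE of the difference: √(2.28161025 + 0.86545809) = 1.7740.
Margin of error = z* · SE = 1.282 × 1.7740 = 2.2743.
x̄₁ − x̄₂ = 138.8 − 149.8 = -11.0000.
CI: -11.0000 ± 2.2743 = (-13.27, -8.73).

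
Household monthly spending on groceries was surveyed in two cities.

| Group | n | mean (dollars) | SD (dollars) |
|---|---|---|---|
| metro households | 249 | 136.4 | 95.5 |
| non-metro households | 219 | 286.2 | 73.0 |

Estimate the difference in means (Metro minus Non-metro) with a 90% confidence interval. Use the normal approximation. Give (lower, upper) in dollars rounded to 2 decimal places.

Per-group SEs: s₁/√n₁ = 95.5/√249 = 6.0521, s₂/√n₂ = 73.0/√219 = 4.9329.
Unpooled SE of the difference: √(36.62791441 + 24.33350241) = 7.8078.
Margin of error = z* · SE = 1.645 × 7.8078 = 12.8438.
x̄₁ − x̄₂ = 136.4 − 286.2 = -149.8000.
CI: -149.8000 ± 12.8438 = (-162.64, -136.96).

(-162.64, -136.96)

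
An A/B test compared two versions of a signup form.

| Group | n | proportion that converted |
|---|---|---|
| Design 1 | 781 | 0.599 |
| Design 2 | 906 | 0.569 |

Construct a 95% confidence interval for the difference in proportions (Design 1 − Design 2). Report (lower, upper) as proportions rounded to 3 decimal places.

(-0.017, 0.077)

The two standard errors are √(0.5990×0.4010/781) = 0.01754 and √(0.5690×0.4310/906) = 0.01645.
Because the samples are independent, SE_diff = √(0.01754² + 0.01645²) = 0.02405.
Using z* = 1.960 for 95%, ME = 1.960 × 0.02405 = 0.04714.
p̂₁ − p̂₂ = 0.0300; interval 0.0300 ± 0.04714 gives (-0.017, 0.077).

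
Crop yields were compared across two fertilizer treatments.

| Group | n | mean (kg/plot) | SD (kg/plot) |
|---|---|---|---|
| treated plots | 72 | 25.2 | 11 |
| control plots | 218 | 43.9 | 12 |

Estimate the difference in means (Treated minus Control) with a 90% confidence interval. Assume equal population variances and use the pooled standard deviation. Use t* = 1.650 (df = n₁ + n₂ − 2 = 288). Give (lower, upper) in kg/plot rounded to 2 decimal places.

s_p = √[((n₁−1)s₁² + (n₂−1)s₂²)/(n₁+n₂−2)] = √[(71·11² + 217·12²)/288] = 11.7614.
SE = 11.7614·√(1/72 + 1/218) = 1.5987.
With t* = 1.650, margin = 1.650 × 1.5987 = 2.6379.
x̄₁ − x̄₂ = 25.2 − 43.9 = -18.7000; interval -18.7000 ± 2.6379 = (-21.34, -16.06).

(-21.34, -16.06)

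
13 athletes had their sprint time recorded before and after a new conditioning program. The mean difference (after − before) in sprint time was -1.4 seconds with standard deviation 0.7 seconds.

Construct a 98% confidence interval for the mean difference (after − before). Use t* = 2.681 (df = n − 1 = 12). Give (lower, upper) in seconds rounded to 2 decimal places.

(-1.92, -0.88)

Paired design: SE = s_d/√n = 0.7/√13 = 0.1941.
t* = 2.681; margin of error = 2.681 × 0.1941 = 0.5204.
-1.4 ± 0.5204 → (-1.92, -0.88).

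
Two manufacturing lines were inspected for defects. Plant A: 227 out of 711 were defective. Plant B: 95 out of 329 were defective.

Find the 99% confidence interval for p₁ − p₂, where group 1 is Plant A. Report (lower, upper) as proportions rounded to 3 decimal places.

(-0.048, 0.109)

First, p̂₁ = 227/711 = 0.3193; p̂₂ = 95/329 = 0.2888.
The two standard errors are √(0.3193×0.6807/711) = 0.01748 and √(0.2888×0.7112/329) = 0.02499.
Because the samples are independent, SE_diff = √(0.01748² + 0.02499²) = 0.03050.
Using z* = 2.576 for 99%, ME = 2.576 × 0.03050 = 0.07857.
p̂₁ − p̂₂ = 0.0305; interval 0.0305 ± 0.07857 gives (-0.048, 0.109).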